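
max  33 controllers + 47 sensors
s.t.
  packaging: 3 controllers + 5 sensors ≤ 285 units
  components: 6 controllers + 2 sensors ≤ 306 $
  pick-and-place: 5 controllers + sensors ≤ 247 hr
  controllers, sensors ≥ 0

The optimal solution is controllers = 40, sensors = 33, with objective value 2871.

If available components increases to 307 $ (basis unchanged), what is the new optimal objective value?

2872

Binding: packaging and components. Non-binding: pick-and-place (14 unused).
Since pick-and-place is not tight, its dual is 0.
Dual feasibility on the basic columns requires 3·y_packaging + 6·y_components = 33, 5·y_packaging + 2·y_components = 47.
Solving: y_packaging = 9, y_components = 1.
Δz = y_components·Δb = 1 × (1) = 1, so new z* = 2871 + 1 = 2872.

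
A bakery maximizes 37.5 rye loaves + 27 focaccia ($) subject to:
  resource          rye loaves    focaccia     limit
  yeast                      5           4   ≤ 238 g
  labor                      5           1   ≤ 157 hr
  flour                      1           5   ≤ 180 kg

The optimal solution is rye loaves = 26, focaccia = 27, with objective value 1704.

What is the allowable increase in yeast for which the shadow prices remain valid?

11.875

Binding constraints: yeast, labor. The basis is B = [[5,4],[5,1]] with det -15.
Per unit increase in yeast, x* moves by d = (-0.0667, 0.3333).
The basis stays optimal until flour becomes binding; allowable increase = 11.875 g.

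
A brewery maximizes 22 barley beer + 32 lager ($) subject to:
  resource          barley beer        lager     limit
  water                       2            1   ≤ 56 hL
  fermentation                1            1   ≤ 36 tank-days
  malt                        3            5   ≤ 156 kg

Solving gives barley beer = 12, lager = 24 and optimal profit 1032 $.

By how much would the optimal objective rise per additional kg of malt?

At the optimum: water uses 48 of 56 (slack = 8); fermentation uses 36 of 36 (binding); malt uses 156 of 156 (binding).
By complementary slackness, y = 0 for the non-binding constraint.
Dual feasibility on the basic columns requires 1·y_fermentation + 3·y_malt = 22, 1·y_fermentation + 5·y_malt = 32.
→ y_fermentation = 7 and y_malt = 5.
Shadow price of malt = 5.

5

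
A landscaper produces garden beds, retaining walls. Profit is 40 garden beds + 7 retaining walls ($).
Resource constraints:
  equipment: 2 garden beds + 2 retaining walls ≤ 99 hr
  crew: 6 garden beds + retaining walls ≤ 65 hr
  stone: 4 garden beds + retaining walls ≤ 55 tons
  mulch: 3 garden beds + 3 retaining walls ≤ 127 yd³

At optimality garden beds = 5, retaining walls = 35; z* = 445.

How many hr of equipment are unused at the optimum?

19

equipment used = 2·5 + 2·35 = 80; slack = 99 − 80 = 19.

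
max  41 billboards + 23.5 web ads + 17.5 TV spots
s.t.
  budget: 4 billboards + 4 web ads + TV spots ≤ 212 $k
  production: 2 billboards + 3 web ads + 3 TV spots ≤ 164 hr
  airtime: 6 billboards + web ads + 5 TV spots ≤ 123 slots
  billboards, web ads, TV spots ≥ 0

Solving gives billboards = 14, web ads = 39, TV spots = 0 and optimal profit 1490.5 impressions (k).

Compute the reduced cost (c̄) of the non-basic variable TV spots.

At the optimum: budget uses 212 of 212 (binding); production uses 145 of 164 (slack = 19); airtime uses 123 of 123 (binding).
By complementary slackness, y = 0 for the non-binding constraint.
From A_Bᵀ y = c: 4·y_budget + 6·y_airtime = 41; 4·y_budget + 1·y_airtime = 23.5.
This yields shadow prices y_budget = 5, y_airtime = 3.5.
Reduced cost of TV spots: c₃ − yᵀa₃ = 17.5 − (5·1 + 3.5·5) = 17.5 − 22.5 = -5.

-5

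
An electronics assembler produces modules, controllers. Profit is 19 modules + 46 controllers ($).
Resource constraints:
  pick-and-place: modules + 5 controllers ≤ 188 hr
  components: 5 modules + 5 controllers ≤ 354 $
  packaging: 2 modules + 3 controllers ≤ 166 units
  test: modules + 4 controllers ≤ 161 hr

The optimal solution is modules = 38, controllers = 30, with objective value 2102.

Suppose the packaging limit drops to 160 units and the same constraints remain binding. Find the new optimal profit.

At the optimum: pick-and-place uses 188 of 188 (binding); components uses 340 of 354 (slack = 14); packaging uses 166 of 166 (binding); test uses 158 of 161 (slack = 3).
By complementary slackness, y = 0 for the non-binding constraints.
From A_Bᵀ y = c: 1·y_pick-and-place + 2·y_packaging = 19; 5·y_pick-and-place + 3·y_packaging = 46.
This yields shadow prices y_pick-and-place = 5, y_packaging = 7.
Δz = y_packaging·Δb = 7 × (-6) = -42, so new z* = 2102 − 42 = 2060.

2060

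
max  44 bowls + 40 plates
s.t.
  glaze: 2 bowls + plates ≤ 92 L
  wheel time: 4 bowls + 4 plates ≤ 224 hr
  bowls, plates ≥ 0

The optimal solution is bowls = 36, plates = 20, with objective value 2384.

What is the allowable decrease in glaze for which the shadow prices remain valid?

Binding constraints: glaze, wheel time. The basis is B = [[2,1],[4,4]] with det 4.
Per unit decrease in glaze, x* moves by d = (-1, 1).
The basis stays optimal until bowls reaches 0; allowable decrease = 36 L.

36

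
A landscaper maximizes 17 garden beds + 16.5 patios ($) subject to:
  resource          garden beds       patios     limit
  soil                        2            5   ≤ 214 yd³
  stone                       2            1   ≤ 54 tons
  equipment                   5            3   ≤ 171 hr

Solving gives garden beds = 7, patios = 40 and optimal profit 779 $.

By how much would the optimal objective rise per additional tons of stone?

6.5

At the optimum: soil uses 214 of 214 (binding); stone uses 54 of 54 (binding); equipment uses 155 of 171 (slack = 16).
Since equipment is not tight, its dual is 0.
From A_Bᵀ y = c: 2·y_soil + 2·y_stone = 17; 5·y_soil + 1·y_stone = 16.5.
Solving: y_soil = 2, y_stone = 6.5.
Shadow price of stone = 6.5.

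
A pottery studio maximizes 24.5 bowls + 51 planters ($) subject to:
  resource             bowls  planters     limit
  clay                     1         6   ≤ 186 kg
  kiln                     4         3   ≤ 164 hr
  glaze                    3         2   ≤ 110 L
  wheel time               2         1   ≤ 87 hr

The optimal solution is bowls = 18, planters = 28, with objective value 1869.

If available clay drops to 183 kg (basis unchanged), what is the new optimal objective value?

Check each constraint at x*: clay 186/186 (tight); kiln 156/164 (slack 8); glaze 110/110 (tight); wheel time 64/87 (slack 23).
Slack constraints have shadow price 0 (complementary slackness).
From A_Bᵀ y = c: 1·y_clay + 3·y_glaze = 24.5; 6·y_clay + 2·y_glaze = 51.
This yields shadow prices y_clay = 6.5, y_glaze = 6.
Δz = y_clay·Δb = 6.5 × (-3) = -19.5, so new z* = 1869 − 19.5 = 1849.5.

1849.5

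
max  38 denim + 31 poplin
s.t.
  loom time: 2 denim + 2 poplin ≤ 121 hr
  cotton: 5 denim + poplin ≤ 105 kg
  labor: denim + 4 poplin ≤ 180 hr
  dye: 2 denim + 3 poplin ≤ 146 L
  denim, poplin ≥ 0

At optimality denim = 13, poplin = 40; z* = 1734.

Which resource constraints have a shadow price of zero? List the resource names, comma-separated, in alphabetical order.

labor, loom time

loom time: 106/121 (slack 15)
cotton: 105/105 (binding)
labor: 173/180 (slack 7)
dye: 146/146 (binding)
By complementary slackness, a constraint with positive slack has shadow price 0 → labor, loom time.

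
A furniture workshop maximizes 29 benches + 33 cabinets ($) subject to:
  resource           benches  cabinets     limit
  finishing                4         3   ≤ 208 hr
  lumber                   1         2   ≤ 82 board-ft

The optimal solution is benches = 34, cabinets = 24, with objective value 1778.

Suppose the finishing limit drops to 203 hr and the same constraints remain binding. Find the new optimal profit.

1753

Both finishing and lumber are binding at x*.
The binding rows give the dual system: 4·y_finishing + 1·y_lumber = 29 and 3·y_finishing + 2·y_lumber = 33.
Solving: y_finishing = 5, y_lumber = 9.
Δz = y_finishing·Δb = 5 × (-5) = -25, so new z* = 1778 − 25 = 1753.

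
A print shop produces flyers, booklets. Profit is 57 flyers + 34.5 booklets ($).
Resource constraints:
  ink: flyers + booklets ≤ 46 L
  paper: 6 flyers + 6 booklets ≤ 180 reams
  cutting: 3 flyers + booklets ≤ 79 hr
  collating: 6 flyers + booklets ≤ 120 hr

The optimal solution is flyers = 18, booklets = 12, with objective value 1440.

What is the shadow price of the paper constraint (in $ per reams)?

5

Check each constraint at x*: ink 30/46 (slack 16); paper 180/180 (tight); cutting 66/79 (slack 13); collating 120/120 (tight).
Slack constraints have shadow price 0 (complementary slackness).
Dual feasibility on the basic columns requires 6·y_paper + 6·y_collating = 57, 6·y_paper + 1·y_collating = 34.5.
This yields shadow prices y_paper = 5, y_collating = 4.5.
Shadow price of paper = 5.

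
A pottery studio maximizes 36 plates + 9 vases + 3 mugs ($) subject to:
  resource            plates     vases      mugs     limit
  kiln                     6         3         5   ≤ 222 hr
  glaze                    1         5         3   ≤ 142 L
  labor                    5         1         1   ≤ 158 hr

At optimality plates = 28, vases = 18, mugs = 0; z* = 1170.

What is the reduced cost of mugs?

Binding: kiln and labor. Non-binding: glaze (24 unused).
Since glaze is not tight, its dual is 0.
Dual feasibility on the basic columns requires 6·y_kiln + 5·y_labor = 36, 3·y_kiln + 1·y_labor = 9.
Solving: y_kiln = 1, y_labor = 6.
Reduced cost of mugs: c₃ − yᵀa₃ = 3 − (1·5 + 6·1) = 3 − 11 = -8.

-8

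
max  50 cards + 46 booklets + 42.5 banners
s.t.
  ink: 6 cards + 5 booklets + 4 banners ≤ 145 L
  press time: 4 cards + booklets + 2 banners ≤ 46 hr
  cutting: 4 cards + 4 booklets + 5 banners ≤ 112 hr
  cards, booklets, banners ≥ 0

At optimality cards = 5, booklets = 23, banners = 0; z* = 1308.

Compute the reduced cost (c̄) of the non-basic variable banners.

At the optimum: ink uses 145 of 145 (binding); press time uses 43 of 46 (slack = 3); cutting uses 112 of 112 (binding).
Slack constraints have shadow price 0 (complementary slackness).
The binding rows give the dual system: 6·y_ink + 4·y_cutting = 50 and 5·y_ink + 4·y_cutting = 46.
Solving: y_ink = 4, y_cutting = 6.5.
Reduced cost of banners: c₃ − yᵀa₃ = 42.5 − (4·4 + 6.5·5) = 42.5 − 48.5 = -6.

-6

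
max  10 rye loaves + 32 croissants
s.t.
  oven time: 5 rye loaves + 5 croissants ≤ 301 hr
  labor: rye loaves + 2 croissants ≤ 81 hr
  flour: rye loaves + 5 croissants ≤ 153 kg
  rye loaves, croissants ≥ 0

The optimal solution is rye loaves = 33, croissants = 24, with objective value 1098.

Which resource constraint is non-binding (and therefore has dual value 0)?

oven time: 285/301 (slack 16)
labor: 81/81 (binding)
flour: 153/153 (binding)
By complementary slackness, a constraint with positive slack has shadow price 0 → oven time.

oven time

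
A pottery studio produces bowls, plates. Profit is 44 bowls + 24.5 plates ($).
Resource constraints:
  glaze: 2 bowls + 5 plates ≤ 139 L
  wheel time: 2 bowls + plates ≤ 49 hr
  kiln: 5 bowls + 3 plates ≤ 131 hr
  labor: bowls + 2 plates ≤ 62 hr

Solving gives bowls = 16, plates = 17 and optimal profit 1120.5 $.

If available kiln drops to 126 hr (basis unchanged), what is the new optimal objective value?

Binding: wheel time and kiln. Non-binding: glaze (22 unused), labor (12 unused).
By complementary slackness, y = 0 for the non-binding constraints.
The binding rows give the dual system: 2·y_wheel time + 5·y_kiln = 44 and 1·y_wheel time + 3·y_kiln = 24.5.
→ y_wheel time = 9.5 and y_kiln = 5.
Δz = y_kiln·Δb = 5 × (-5) = -25, so new z* = 1120.5 − 25 = 1095.5.

1095.5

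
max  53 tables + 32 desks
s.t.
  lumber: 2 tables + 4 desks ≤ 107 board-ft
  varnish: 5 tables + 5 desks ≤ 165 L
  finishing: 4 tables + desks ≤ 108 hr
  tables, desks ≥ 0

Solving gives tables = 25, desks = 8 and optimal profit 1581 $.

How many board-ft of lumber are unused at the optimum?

lumber used = 2·25 + 4·8 = 82; slack = 107 − 82 = 25.

25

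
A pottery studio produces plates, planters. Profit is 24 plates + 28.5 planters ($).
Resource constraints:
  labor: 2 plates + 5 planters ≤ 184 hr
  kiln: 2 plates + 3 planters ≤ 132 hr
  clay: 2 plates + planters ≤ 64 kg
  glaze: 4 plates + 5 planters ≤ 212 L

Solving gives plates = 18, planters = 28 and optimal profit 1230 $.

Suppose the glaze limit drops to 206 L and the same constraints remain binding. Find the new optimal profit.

Binding: clay and glaze. Non-binding: labor (8 unused), kiln (12 unused).
Slack constraints have shadow price 0 (complementary slackness).
From A_Bᵀ y = c: 2·y_clay + 4·y_glaze = 24; 1·y_clay + 5·y_glaze = 28.5.
→ y_clay = 1 and y_glaze = 5.5.
Δz = y_glaze·Δb = 5.5 × (-6) = -33, so new z* = 1230 − 33 = 1197.

1197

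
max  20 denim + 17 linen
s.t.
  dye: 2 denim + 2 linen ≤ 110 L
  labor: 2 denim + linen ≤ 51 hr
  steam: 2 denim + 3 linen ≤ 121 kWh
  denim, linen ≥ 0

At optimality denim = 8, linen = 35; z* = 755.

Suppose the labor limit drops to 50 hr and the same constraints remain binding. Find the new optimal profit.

Check each constraint at x*: dye 86/110 (slack 24); labor 51/51 (tight); steam 121/121 (tight).
Since dye is not tight, its dual is 0.
The binding rows give the dual system: 2·y_labor + 2·y_steam = 20 and 1·y_labor + 3·y_steam = 17.
This yields shadow prices y_labor = 6.5, y_steam = 3.5.
Δz = y_labor·Δb = 6.5 × (-1) = -6.5, so new z* = 755 − 6.5 = 748.5.

748.5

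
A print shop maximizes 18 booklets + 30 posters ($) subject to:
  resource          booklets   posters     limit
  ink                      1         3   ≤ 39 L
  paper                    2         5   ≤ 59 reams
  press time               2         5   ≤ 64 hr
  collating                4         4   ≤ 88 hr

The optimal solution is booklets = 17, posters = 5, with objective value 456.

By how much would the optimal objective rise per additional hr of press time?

0

Check each constraint at x*: ink 32/39 (slack 7); paper 59/59 (tight); press time 59/64 (slack 5); collating 88/88 (tight).
By complementary slackness, y = 0 for the non-binding constraints.
Dual feasibility on the basic columns requires 2·y_paper + 4·y_collating = 18, 5·y_paper + 4·y_collating = 30.
This yields shadow prices y_paper = 4, y_collating = 2.5.
Shadow price of press time = 0.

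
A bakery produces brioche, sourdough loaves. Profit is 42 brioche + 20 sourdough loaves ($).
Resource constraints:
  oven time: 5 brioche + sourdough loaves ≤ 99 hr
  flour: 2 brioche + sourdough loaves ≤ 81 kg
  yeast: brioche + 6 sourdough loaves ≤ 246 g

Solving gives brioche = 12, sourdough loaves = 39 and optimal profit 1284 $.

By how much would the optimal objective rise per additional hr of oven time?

8

At the optimum: oven time uses 99 of 99 (binding); flour uses 63 of 81 (slack = 18); yeast uses 246 of 246 (binding).
By complementary slackness, y = 0 for the non-binding constraint.
Dual feasibility on the basic columns requires 5·y_oven time + 1·y_yeast = 42, 1·y_oven time + 6·y_yeast = 20.
→ y_oven time = 8 and y_yeast = 2.
Shadow price of oven time = 8.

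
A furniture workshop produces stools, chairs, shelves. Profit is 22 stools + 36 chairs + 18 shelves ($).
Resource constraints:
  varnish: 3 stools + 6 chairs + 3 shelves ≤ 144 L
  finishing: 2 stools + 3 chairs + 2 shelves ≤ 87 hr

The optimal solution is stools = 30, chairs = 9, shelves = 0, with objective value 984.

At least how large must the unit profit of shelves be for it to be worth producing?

22

Check each constraint at x*: varnish 144/144 (tight); finishing 87/87 (tight).
Dual feasibility on the basic columns requires 3·y_varnish + 2·y_finishing = 22, 6·y_varnish + 3·y_finishing = 36.
→ y_varnish = 2 and y_finishing = 8.
shelves enters the basis when its profit ≥ yᵀa₃ = 2·3 + 8·2 = 22.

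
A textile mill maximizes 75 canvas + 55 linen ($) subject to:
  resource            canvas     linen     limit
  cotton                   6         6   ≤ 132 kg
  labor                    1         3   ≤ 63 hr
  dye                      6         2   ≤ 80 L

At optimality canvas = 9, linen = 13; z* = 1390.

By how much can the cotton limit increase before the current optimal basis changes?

Binding constraints: cotton, dye. The basis is B = [[6,6],[6,2]] with det -24.
Per unit increase in cotton, x* moves by d = (-0.0833, 0.25).
The basis stays optimal until labor becomes binding; allowable increase = 22.5 kg.

22.5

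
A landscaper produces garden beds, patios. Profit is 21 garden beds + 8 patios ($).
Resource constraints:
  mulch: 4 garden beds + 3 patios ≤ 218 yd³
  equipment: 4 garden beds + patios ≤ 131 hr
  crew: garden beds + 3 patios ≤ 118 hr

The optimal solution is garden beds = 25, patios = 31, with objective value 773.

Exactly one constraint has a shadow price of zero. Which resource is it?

mulch

mulch: 193/218 (slack 25)
equipment: 131/131 (binding)
crew: 118/118 (binding)
By complementary slackness, a constraint with positive slack has shadow price 0 → mulch.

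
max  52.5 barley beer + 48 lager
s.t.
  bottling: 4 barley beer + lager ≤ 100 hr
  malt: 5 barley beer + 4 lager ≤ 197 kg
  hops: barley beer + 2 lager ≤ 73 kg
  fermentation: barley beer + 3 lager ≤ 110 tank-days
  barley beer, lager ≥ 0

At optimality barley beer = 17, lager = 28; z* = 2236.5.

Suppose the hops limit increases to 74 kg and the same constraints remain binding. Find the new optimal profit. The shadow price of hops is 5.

2241.5

Δb = 1, so new z* = 2236.5 + (5)·(1) = 2236.5 + 5 = 2241.5.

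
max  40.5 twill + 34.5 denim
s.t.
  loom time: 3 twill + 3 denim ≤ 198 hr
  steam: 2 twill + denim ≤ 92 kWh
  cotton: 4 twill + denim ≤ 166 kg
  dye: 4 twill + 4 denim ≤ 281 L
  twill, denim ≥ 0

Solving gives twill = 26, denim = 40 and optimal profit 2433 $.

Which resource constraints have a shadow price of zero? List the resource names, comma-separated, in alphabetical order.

cotton, dye

loom time: 198/198 (binding)
steam: 92/92 (binding)
cotton: 144/166 (slack 22)
dye: 264/281 (slack 17)
By complementary slackness, a constraint with positive slack has shadow price 0 → cotton, dye.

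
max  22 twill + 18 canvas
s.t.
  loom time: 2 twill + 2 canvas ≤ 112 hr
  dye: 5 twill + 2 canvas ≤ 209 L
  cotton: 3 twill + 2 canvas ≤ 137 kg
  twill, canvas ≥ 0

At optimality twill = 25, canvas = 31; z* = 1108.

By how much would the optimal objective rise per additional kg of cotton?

4

Check each constraint at x*: loom time 112/112 (tight); dye 187/209 (slack 22); cotton 137/137 (tight).
Slack constraints have shadow price 0 (complementary slackness).
From A_Bᵀ y = c: 2·y_loom time + 3·y_cotton = 22; 2·y_loom time + 2·y_cotton = 18.
→ y_loom time = 5 and y_cotton = 4.
Shadow price of cotton = 4.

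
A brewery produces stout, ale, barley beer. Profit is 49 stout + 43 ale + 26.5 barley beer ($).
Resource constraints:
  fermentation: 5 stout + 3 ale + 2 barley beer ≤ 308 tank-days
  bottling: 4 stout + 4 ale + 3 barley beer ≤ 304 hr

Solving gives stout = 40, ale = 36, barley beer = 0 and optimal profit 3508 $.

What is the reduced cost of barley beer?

-5

Both fermentation and bottling are binding at x*.
The binding rows give the dual system: 5·y_fermentation + 4·y_bottling = 49 and 3·y_fermentation + 4·y_bottling = 43.
Solving: y_fermentation = 3, y_bottling = 8.5.
Reduced cost of barley beer: c₃ − yᵀa₃ = 26.5 − (3·2 + 8.5·3) = 26.5 − 31.5 = -5.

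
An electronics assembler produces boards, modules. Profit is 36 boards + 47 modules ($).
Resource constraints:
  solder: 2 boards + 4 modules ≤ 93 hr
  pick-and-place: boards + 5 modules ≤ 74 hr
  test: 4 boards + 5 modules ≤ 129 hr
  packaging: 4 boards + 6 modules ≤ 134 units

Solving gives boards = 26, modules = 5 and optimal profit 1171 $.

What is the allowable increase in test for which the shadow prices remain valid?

5

Binding constraints: test, packaging. The basis is B = [[4,5],[4,6]] with det 4.
Per unit increase in test, x* moves by d = (1.5, -1).
The basis stays optimal until modules reaches 0; allowable increase = 5 hr.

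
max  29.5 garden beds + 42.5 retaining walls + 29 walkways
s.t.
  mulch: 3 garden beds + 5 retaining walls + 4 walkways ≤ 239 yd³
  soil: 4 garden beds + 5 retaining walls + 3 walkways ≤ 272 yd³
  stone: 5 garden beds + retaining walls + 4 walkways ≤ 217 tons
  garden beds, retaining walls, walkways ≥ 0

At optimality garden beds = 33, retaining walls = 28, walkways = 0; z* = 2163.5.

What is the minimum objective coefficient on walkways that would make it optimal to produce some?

At the optimum: mulch uses 239 of 239 (binding); soil uses 272 of 272 (binding); stone uses 193 of 217 (slack = 24).
By complementary slackness, y = 0 for the non-binding constraint.
Dual feasibility on the basic columns requires 3·y_mulch + 4·y_soil = 29.5, 5·y_mulch + 5·y_soil = 42.5.
Solving: y_mulch = 4.5, y_soil = 4.
walkways enters the basis when its profit ≥ yᵀa₃ = 4.5·4 + 4·3 = 30.

30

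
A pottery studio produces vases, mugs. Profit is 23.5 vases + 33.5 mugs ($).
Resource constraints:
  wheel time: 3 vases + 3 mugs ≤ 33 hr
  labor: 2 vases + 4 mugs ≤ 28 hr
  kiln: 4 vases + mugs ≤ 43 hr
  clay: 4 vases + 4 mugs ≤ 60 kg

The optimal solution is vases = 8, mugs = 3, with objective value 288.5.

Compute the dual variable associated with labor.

Check each constraint at x*: wheel time 33/33 (tight); labor 28/28 (tight); kiln 35/43 (slack 8); clay 44/60 (slack 16).
By complementary slackness, y = 0 for the non-binding constraints.
Dual feasibility on the basic columns requires 3·y_wheel time + 2·y_labor = 23.5, 3·y_wheel time + 4·y_labor = 33.5.
This yields shadow prices y_wheel time = 4.5, y_labor = 5.
Shadow price of labor = 5.

5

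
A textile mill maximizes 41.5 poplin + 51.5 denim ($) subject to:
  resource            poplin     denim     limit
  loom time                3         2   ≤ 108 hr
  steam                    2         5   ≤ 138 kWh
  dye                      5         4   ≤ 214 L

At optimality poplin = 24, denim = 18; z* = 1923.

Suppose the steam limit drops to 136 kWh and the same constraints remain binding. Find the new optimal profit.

1910

At the optimum: loom time uses 108 of 108 (binding); steam uses 138 of 138 (binding); dye uses 192 of 214 (slack = 22).
By complementary slackness, y = 0 for the non-binding constraint.
From A_Bᵀ y = c: 3·y_loom time + 2·y_steam = 41.5; 2·y_loom time + 5·y_steam = 51.5.
→ y_loom time = 9.5 and y_steam = 6.5.
Δz = y_steam·Δb = 6.5 × (-2) = -13, so new z* = 1923 − 13 = 1910.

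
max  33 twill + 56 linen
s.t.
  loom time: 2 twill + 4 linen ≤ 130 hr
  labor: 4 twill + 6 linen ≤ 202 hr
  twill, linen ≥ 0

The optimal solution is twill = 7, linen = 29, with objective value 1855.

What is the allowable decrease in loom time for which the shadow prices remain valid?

Binding constraints: loom time, labor. The basis is B = [[2,4],[4,6]] with det -4.
Per unit decrease in loom time, x* moves by d = (1.5, -1).
The basis stays optimal until linen reaches 0; allowable decrease = 29 hr.

29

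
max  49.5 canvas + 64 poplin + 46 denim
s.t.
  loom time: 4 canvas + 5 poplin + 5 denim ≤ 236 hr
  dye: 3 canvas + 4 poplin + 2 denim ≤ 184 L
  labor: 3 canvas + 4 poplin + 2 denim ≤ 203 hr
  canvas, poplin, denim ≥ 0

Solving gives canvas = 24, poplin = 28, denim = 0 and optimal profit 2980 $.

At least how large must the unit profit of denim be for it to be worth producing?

47

At the optimum: loom time uses 236 of 236 (binding); dye uses 184 of 184 (binding); labor uses 184 of 203 (slack = 19).
By complementary slackness, y = 0 for the non-binding constraint.
Dual feasibility on the basic columns requires 4·y_loom time + 3·y_dye = 49.5, 5·y_loom time + 4·y_dye = 64.
This yields shadow prices y_loom time = 6, y_dye = 8.5.
denim enters the basis when its profit ≥ yᵀa₃ = 6·5 + 8.5·2 = 47.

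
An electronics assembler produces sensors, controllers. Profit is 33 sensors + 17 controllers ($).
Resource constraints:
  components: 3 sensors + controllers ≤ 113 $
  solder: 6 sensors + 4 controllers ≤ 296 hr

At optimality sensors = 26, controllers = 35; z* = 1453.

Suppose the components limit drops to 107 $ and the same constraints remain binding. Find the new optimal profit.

Both components and solder are binding at x*.
From A_Bᵀ y = c: 3·y_components + 6·y_solder = 33; 1·y_components + 4·y_solder = 17.
→ y_components = 5 and y_solder = 3.
Δz = y_components·Δb = 5 × (-6) = -30, so new z* = 1453 − 30 = 1423.

1423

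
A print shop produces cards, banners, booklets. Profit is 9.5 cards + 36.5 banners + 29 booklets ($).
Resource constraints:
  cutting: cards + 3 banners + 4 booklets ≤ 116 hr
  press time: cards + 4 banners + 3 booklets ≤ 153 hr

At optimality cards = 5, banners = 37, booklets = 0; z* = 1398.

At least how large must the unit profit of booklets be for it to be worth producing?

30

Both cutting and press time are binding at x*.
The binding rows give the dual system: 1·y_cutting + 1·y_press time = 9.5 and 3·y_cutting + 4·y_press time = 36.5.
This yields shadow prices y_cutting = 1.5, y_press time = 8.
booklets enters the basis when its profit ≥ yᵀa₃ = 1.5·4 + 8·3 = 30.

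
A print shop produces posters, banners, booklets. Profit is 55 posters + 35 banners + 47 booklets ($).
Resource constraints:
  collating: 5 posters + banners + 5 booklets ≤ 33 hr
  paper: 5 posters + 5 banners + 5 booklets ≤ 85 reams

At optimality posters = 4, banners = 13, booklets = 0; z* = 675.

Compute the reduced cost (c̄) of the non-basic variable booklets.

At the optimum: collating uses 33 of 33 (binding); paper uses 85 of 85 (binding).
The binding rows give the dual system: 5·y_collating + 5·y_paper = 55 and 1·y_collating + 5·y_paper = 35.
Solving: y_collating = 5, y_paper = 6.
Reduced cost of booklets: c₃ − yᵀa₃ = 47 − (5·5 + 6·5) = 47 − 55 = -8.

-8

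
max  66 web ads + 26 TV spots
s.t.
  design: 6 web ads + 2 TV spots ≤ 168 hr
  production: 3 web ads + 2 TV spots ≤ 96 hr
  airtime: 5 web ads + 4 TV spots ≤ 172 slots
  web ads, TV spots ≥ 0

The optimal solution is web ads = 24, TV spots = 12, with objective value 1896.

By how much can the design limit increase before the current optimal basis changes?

24

Binding constraints: design, production. The basis is B = [[6,2],[3,2]] with det 6.
Per unit increase in design, x* moves by d = (0.3333, -0.5).
The basis stays optimal until TV spots reaches 0; allowable increase = 24 hr.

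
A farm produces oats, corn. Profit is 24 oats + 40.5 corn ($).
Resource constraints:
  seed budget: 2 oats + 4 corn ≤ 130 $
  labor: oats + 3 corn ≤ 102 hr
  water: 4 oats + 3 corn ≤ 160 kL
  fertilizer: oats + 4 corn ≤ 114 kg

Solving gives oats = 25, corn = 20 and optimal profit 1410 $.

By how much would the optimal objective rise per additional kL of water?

Check each constraint at x*: seed budget 130/130 (tight); labor 85/102 (slack 17); water 160/160 (tight); fertilizer 105/114 (slack 9).
Since labor, fertilizer are not tight, their duals are 0.
From A_Bᵀ y = c: 2·y_seed budget + 4·y_water = 24; 4·y_seed budget + 3·y_water = 40.5.
→ y_seed budget = 9 and y_water = 1.5.
Shadow price of water = 1.5.

1.5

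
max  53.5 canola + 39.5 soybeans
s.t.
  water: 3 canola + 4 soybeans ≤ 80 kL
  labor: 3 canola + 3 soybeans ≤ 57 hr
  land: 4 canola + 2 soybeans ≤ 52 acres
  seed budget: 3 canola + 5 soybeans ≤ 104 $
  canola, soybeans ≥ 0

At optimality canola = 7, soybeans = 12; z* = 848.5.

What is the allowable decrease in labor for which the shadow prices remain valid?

Binding constraints: labor, land. The basis is B = [[3,3],[4,2]] with det -6.
Per unit decrease in labor, x* moves by d = (0.3333, -0.6667).
The basis stays optimal until soybeans reaches 0; allowable decrease = 18 hr.

18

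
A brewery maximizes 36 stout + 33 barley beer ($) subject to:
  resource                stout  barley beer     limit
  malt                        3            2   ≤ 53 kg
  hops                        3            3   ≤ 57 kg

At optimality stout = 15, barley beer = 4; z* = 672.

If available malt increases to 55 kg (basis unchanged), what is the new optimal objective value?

678

Both malt and hops are binding at x*.
From A_Bᵀ y = c: 3·y_malt + 3·y_hops = 36; 2·y_malt + 3·y_hops = 33.
→ y_malt = 3 and y_hops = 9.
Δz = y_malt·Δb = 3 × (2) = 6, so new z* = 672 + 6 = 678.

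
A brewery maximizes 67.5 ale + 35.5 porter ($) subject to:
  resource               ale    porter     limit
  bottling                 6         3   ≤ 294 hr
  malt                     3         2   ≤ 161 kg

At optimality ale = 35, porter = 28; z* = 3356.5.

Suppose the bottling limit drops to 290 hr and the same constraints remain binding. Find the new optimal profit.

Both bottling and malt are binding at x*.
From A_Bᵀ y = c: 6·y_bottling + 3·y_malt = 67.5; 3·y_bottling + 2·y_malt = 35.5.
Solving: y_bottling = 9.5, y_malt = 3.5.
Δz = y_bottling·Δb = 9.5 × (-4) = -38, so new z* = 3356.5 − 38 = 3318.5.

3318.5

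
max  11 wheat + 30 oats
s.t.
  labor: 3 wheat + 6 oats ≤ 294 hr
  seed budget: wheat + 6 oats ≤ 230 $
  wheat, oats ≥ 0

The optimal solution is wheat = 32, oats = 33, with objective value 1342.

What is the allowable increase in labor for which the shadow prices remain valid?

396

Binding constraints: labor, seed budget. The basis is B = [[3,6],[1,6]] with det 12.
Per unit increase in labor, x* moves by d = (0.5, -0.0833).
The basis stays optimal until oats reaches 0; allowable increase = 396 hr.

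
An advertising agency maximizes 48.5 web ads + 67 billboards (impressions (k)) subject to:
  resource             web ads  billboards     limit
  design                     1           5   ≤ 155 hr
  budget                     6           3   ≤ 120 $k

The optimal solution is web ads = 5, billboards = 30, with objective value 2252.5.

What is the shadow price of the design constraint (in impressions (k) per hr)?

Both design and budget are binding at x*.
From A_Bᵀ y = c: 1·y_design + 6·y_budget = 48.5; 5·y_design + 3·y_budget = 67.
→ y_design = 9.5 and y_budget = 6.5.
Shadow price of design = 9.5.

9.5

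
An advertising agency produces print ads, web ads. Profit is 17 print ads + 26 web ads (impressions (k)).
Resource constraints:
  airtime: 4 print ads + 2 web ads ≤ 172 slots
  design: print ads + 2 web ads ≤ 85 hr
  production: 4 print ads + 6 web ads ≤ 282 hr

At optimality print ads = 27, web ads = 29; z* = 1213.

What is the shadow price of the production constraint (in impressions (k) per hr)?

4

Check each constraint at x*: airtime 166/172 (slack 6); design 85/85 (tight); production 282/282 (tight).
By complementary slackness, y = 0 for the non-binding constraint.
Dual feasibility on the basic columns requires 1·y_design + 4·y_production = 17, 2·y_design + 6·y_production = 26.
This yields shadow prices y_design = 1, y_production = 4.
Shadow price of production = 4.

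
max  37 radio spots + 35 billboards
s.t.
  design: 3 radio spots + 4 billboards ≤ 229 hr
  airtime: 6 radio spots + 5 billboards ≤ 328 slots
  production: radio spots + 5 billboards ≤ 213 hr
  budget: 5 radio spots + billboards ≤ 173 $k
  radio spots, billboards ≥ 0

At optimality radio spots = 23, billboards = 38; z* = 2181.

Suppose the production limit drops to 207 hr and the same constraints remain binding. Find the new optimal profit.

2175

At the optimum: design uses 221 of 229 (slack = 8); airtime uses 328 of 328 (binding); production uses 213 of 213 (binding); budget uses 153 of 173 (slack = 20).
Slack constraints have shadow price 0 (complementary slackness).
The binding rows give the dual system: 6·y_airtime + 1·y_production = 37 and 5·y_airtime + 5·y_production = 35.
→ y_airtime = 6 and y_production = 1.
Δz = y_production·Δb = 1 × (-6) = -6, so new z* = 2181 − 6 = 2175.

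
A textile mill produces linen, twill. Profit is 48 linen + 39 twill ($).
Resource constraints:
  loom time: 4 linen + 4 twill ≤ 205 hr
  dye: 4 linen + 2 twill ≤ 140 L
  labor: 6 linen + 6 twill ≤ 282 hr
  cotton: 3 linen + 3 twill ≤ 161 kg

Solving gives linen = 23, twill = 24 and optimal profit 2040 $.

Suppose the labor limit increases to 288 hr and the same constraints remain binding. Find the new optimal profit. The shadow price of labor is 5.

Δb = 6, so new z* = 2040 + (5)·(6) = 2040 + 30 = 2070.

2070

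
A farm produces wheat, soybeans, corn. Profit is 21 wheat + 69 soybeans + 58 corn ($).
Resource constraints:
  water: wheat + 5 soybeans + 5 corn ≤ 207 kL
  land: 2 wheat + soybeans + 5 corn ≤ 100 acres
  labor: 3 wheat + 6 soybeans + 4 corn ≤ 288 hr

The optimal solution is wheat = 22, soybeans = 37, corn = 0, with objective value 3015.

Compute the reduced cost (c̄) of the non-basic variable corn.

Check each constraint at x*: water 207/207 (tight); land 81/100 (slack 19); labor 288/288 (tight).
By complementary slackness, y = 0 for the non-binding constraint.
The binding rows give the dual system: 1·y_water + 3·y_labor = 21 and 5·y_water + 6·y_labor = 69.
This yields shadow prices y_water = 9, y_labor = 4.
Reduced cost of corn: c₃ − yᵀa₃ = 58 − (9·5 + 4·4) = 58 − 61 = -3.

-3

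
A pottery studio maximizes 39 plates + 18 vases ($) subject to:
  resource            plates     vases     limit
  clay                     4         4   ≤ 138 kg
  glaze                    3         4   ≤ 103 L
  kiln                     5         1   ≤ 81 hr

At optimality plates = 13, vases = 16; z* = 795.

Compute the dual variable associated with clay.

Binding: glaze and kiln. Non-binding: clay (22 unused).
Slack constraints have shadow price 0 (complementary slackness).
From A_Bᵀ y = c: 3·y_glaze + 5·y_kiln = 39; 4·y_glaze + 1·y_kiln = 18.
This yields shadow prices y_glaze = 3, y_kiln = 6.
Shadow price of clay = 0.

0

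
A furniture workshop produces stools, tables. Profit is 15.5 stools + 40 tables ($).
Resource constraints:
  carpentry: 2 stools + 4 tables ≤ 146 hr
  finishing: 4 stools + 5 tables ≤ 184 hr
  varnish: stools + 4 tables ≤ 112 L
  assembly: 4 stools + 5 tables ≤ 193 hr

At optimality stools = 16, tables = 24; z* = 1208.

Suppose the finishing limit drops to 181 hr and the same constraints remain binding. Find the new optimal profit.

Binding: finishing and varnish. Non-binding: carpentry (18 unused), assembly (9 unused).
Slack constraints have shadow price 0 (complementary slackness).
Dual feasibility on the basic columns requires 4·y_finishing + 1·y_varnish = 15.5, 5·y_finishing + 4·y_varnish = 40.
Solving: y_finishing = 2, y_varnish = 7.5.
Δz = y_finishing·Δb = 2 × (-3) = -6, so new z* = 1208 − 6 = 1202.

1202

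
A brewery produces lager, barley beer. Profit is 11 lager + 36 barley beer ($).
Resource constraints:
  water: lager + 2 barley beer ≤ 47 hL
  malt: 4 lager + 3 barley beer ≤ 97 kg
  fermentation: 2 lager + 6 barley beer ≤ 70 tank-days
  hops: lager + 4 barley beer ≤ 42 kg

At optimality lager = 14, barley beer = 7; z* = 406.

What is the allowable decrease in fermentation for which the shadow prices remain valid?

7

Binding constraints: fermentation, hops. The basis is B = [[2,6],[1,4]] with det 2.
Per unit decrease in fermentation, x* moves by d = (-2, 0.5).
The basis stays optimal until lager reaches 0; allowable decrease = 7 tank-days.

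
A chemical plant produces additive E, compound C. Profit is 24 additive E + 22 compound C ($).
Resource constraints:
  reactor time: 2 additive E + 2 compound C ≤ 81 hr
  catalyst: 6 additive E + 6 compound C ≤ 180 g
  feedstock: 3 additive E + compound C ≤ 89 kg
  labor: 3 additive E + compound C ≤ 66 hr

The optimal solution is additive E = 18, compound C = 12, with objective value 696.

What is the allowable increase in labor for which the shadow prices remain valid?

Binding constraints: catalyst, labor. The basis is B = [[6,6],[3,1]] with det -12.
Per unit increase in labor, x* moves by d = (0.5, -0.5).
The basis stays optimal until feedstock becomes binding; allowable increase = 23 hr.

23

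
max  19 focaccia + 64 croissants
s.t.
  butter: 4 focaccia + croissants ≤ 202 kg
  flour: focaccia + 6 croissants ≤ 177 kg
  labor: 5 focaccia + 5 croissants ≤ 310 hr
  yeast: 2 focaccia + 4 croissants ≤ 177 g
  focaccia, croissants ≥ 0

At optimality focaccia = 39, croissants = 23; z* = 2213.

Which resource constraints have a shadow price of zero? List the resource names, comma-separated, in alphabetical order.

butter, yeast

butter: 179/202 (slack 23)
flour: 177/177 (binding)
labor: 310/310 (binding)
yeast: 170/177 (slack 7)
By complementary slackness, a constraint with positive slack has shadow price 0 → butter, yeast.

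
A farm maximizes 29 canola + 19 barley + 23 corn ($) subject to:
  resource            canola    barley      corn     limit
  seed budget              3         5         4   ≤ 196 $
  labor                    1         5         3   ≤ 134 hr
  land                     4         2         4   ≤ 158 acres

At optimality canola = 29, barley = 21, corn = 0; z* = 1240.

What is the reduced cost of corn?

-8

Check each constraint at x*: seed budget 192/196 (slack 4); labor 134/134 (tight); land 158/158 (tight).
Since seed budget is not tight, its dual is 0.
The binding rows give the dual system: 1·y_labor + 4·y_land = 29 and 5·y_labor + 2·y_land = 19.
Solving: y_labor = 1, y_land = 7.
Reduced cost of corn: c₃ − yᵀa₃ = 23 − (1·3 + 7·4) = 23 − 31 = -8.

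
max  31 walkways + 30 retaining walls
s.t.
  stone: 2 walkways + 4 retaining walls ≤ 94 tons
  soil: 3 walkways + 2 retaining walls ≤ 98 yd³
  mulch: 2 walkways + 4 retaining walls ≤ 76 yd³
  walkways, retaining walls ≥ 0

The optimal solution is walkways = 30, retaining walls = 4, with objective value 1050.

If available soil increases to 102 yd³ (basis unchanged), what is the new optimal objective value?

1082

Binding: soil and mulch. Non-binding: stone (18 unused).
Slack constraints have shadow price 0 (complementary slackness).
Dual feasibility on the basic columns requires 3·y_soil + 2·y_mulch = 31, 2·y_soil + 4·y_mulch = 30.
→ y_soil = 8 and y_mulch = 3.5.
Δz = y_soil·Δb = 8 × (4) = 32, so new z* = 1050 + 32 = 1082.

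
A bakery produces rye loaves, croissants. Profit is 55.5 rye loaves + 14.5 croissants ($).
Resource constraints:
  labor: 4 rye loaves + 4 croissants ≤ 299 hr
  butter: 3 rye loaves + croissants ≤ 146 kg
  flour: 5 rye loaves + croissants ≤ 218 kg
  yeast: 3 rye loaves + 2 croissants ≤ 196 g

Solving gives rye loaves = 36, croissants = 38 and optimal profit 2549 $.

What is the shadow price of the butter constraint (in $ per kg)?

At the optimum: labor uses 296 of 299 (slack = 3); butter uses 146 of 146 (binding); flour uses 218 of 218 (binding); yeast uses 184 of 196 (slack = 12).
Since labor, yeast are not tight, their duals are 0.
Dual feasibility on the basic columns requires 3·y_butter + 5·y_flour = 55.5, 1·y_butter + 1·y_flour = 14.5.
This yields shadow prices y_butter = 8.5, y_flour = 6.
Shadow price of butter = 8.5.

8.5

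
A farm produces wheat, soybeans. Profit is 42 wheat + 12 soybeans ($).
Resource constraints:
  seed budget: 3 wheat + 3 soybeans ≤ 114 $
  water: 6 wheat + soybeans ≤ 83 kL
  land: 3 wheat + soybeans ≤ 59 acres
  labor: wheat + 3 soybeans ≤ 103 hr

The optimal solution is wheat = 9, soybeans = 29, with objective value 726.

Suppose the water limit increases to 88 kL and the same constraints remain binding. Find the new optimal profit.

Check each constraint at x*: seed budget 114/114 (tight); water 83/83 (tight); land 56/59 (slack 3); labor 96/103 (slack 7).
By complementary slackness, y = 0 for the non-binding constraints.
The binding rows give the dual system: 3·y_seed budget + 6·y_water = 42 and 3·y_seed budget + 1·y_water = 12.
→ y_seed budget = 2 and y_water = 6.
Δz = y_water·Δb = 6 × (5) = 30, so new z* = 726 + 30 = 756.

756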